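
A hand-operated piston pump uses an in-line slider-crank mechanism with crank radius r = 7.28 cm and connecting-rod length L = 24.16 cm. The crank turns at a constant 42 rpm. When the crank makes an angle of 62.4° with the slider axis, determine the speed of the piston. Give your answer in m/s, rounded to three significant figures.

ω = 2π·42/60 = 4.398 rad/s
For an in-line slider-crank, x = r cosθ + √(L² − r² sin²θ), so v = −rω sinθ·[1 + r cosθ/√(L² − r² sin²θ)].
With r = 0.0728 m, L = 0.2416 m, θ = 62.4°: √(L² − r² sin²θ) = 0.23283 m.
v = −0.0728·4.398·0.88620·[1 + 0.0728·0.46330/0.23283] = -0.32486 m/s.
|v| = 0.32486 m/s.

0.325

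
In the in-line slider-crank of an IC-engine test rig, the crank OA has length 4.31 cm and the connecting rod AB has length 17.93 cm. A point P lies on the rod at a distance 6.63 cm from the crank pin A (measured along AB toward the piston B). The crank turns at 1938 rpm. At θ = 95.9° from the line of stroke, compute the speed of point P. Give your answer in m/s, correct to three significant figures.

ω = 202.9 rad/s.  Crank-pin speed |V_A| = rω = 8.747 m/s, perpendicular to OA.
Rod angle: sinφ = −(r/L) sinθ ⇒ φ = -13.834°; ω_rod = −rω cosθ/√(L²−r²sin²θ) = +5.1645 rad/s.
V_P = V_A + ω_rod × AP, with AP = 0.0663 m along the rod.
Components: V_Px = −rω sinθ − a·ω_rod·sinφ = -8.6188 m/s;  V_Py = rω cosθ + a·ω_rod·cosφ = -0.56666 m/s.
|V_P| = √(V_Px² + V_Py²) = 8.6374 m/s.

8.64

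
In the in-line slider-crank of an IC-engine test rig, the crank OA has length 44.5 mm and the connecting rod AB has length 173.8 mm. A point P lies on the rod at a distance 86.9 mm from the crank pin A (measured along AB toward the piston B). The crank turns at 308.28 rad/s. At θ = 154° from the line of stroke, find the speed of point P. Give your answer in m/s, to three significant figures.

ω = 308.3 rad/s.  Crank-pin speed |V_A| = rω = 13.718 m/s, perpendicular to OA.
Rod angle: sinφ = −(r/L) sinθ ⇒ φ = -6.445°; ω_rod = −rω cosθ/√(L²−r²sin²θ) = +71.395 rad/s.
V_P = V_A + ω_rod × AP, with AP = 0.0869 m along the rod.
Components: V_Px = −rω sinθ − a·ω_rod·sinφ = -5.3174 m/s;  V_Py = rω cosθ + a·ω_rod·cosφ = -6.165 m/s.
|V_P| = √(V_Px² + V_Py²) = 8.1414 m/s.

8.14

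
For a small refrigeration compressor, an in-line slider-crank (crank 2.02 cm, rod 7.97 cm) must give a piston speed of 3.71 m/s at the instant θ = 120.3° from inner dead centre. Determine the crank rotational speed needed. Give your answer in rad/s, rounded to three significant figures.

245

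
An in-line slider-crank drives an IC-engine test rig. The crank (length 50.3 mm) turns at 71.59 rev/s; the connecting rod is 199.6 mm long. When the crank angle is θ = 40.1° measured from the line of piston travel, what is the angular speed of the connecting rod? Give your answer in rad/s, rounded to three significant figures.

87.9

ω = 449.8 rad/s (converted from 71.59 rev/s).
The rod makes angle φ with the slider axis where L sinφ = r sinθ; differentiating, L cosφ·φ̇ = r ω cosθ.
L cosφ = √(L² − r² sin²θ) = 0.19695 m.
|ω_rod| = r ω |cosθ| / √(L² − r² sin²θ) = 0.0503·449.8·0.76492/0.19695 = 87.873 rad/s.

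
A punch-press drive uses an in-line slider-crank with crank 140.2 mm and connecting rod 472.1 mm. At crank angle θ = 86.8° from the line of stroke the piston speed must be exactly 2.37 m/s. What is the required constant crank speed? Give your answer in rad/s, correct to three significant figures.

16.6

For an in-line slider-crank, |v_piston| = rω|sinθ|·[1 + r cosθ/√(L² − r² sin²θ)].
With r = 0.1402 m, L = 0.4721 m, θ = 86.8°: the bracketed kinematic factor |dx/dθ| = 0.14241 m.
ω = v/|dx/dθ| = 2.37/0.14241 = 16.642 rad/s.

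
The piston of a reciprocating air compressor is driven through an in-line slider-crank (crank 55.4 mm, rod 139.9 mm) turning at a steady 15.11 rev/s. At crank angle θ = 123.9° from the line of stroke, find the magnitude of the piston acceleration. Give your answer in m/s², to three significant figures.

350

ω = 2π·15.1 = 94.94 rad/s
x(θ) = r cosθ + √(L² − r² sin²θ); with ω constant, a = ω²·d²x/dθ².
d²x/dθ² = −r cosθ − r²(cos2θ)/√u − r⁴ sin²2θ/(4u^{3/2}),  u = L² − r² sin²θ = 0.0174576 m².
Substituting r = 0.0554 m, L = 0.1399 m, θ = 123.9°: d²x/dθ² = +0.038801 m.
a = ω²·d²x/dθ² = (94.94)²·(+0.038801) = +349.73 m/s²;  |a| = 349.73 m/s².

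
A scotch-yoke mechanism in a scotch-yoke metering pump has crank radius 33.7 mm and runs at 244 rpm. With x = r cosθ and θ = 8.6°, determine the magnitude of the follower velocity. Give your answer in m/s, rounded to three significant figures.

ω = 25.55 rad/s (from 244 rpm).
x = r cosθ ⇒ ẋ = −rω sinθ.
|v| = rω|sinθ| = 0.0337·25.55·|sin 8.6°| = 0.12876 m/s.

0.129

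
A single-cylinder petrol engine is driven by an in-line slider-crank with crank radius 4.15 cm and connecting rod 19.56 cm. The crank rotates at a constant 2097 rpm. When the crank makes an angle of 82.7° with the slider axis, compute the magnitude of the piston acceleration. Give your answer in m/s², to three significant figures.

ω = 2π·2097/60 = 219.6 rad/s
x(θ) = r cosθ + √(L² − r² sin²θ); with ω constant, a = ω²·d²x/dθ².
d²x/dθ² = −r cosθ − r²(cos2θ)/√u − r⁴ sin²2θ/(4u^{3/2}),  u = L² − r² sin²θ = 0.0365649 m².
Substituting r = 0.0415 m, L = 0.1956 m, θ = 82.7°: d²x/dθ² = +0.0034359 m.
a = ω²·d²x/dθ² = (219.6)²·(+0.0034359) = +165.69 m/s²;  |a| = 165.69 m/s².

166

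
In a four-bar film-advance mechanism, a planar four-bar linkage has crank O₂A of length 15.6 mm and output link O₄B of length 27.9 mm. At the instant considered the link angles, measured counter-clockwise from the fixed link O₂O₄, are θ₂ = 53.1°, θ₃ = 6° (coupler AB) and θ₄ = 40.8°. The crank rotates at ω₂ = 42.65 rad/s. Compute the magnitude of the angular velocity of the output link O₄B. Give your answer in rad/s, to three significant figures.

30.6

ω₂ = 42.65 rad/s
Differentiating the loop-closure r₂e^{iθ₂}+r₃e^{iθ₃}=r₁+r₄e^{iθ₄} gives r₂ω₂e^{iθ₂}+r₃ω₃e^{iθ₃}=r₄ω₄e^{iθ₄}.
Eliminating the other unknown: ω₄ = r₂ω₂ sin(θ₂−θ₃) / [r₄ sin(θ₄−θ₃)].
Numerator sine = +0.73254; denominator sine = +0.57071.
Result = 0.0156·42.65·(+0.73254) / (0.0279·(+0.57071)) = +30.609 rad/s; magnitude 30.609 rad/s.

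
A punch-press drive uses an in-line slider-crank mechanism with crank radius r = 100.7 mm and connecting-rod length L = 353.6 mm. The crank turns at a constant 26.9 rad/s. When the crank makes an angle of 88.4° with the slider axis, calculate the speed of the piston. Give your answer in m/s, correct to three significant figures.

2.73

ω = 26.9 rad/s
For an in-line slider-crank, x = r cosθ + √(L² − r² sin²θ), so v = −rω sinθ·[1 + r cosθ/√(L² − r² sin²θ)].
With r = 0.1007 m, L = 0.3536 m, θ = 88.4°: √(L² − r² sin²θ) = 0.33897 m.
v = −0.1007·26.9·0.99961·[1 + 0.1007·0.02792/0.33897] = -2.7302 m/s.
|v| = 2.7302 m/s.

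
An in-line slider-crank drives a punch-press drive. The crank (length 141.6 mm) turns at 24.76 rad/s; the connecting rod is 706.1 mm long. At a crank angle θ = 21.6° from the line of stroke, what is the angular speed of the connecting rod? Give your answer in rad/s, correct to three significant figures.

4.63

ω = 24.76 rad/s
The rod makes angle φ with the slider axis where L sinφ = r sinθ; differentiating, L cosφ·φ̇ = r ω cosθ.
L cosφ = √(L² − r² sin²θ) = 0.70417 m.
|ω_rod| = r ω |cosθ| / √(L² − r² sin²θ) = 0.1416·24.76·0.92978/0.70417 = 4.6293 rad/s.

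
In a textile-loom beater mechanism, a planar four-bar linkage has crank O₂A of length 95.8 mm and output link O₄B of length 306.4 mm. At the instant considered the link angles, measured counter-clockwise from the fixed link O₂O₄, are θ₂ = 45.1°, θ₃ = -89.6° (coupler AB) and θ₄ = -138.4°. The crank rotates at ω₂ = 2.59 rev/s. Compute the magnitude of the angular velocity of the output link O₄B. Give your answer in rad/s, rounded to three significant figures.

ω₂ = 16.27 rad/s (from 2.59 rev/s).
Differentiating the loop-closure r₂e^{iθ₂}+r₃e^{iθ₃}=r₁+r₄e^{iθ₄} gives r₂ω₂e^{iθ₂}+r₃ω₃e^{iθ₃}=r₄ω₄e^{iθ₄}.
Eliminating the other unknown: ω₄ = r₂ω₂ sin(θ₂−θ₃) / [r₄ sin(θ₄−θ₃)].
Numerator sine = +0.71080; denominator sine = -0.75241.
Result = 0.0958·16.27·(+0.71080) / (0.3064·(-0.75241)) = -4.8067 rad/s; magnitude 4.8067 rad/s.

4.81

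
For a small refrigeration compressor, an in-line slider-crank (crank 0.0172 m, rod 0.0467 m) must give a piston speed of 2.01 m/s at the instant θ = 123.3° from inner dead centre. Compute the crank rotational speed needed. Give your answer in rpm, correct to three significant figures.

1700

For an in-line slider-crank, |v_piston| = rω|sinθ|·[1 + r cosθ/√(L² − r² sin²θ)].
With r = 0.0172 m, L = 0.0467 m, θ = 123.3°: the bracketed kinematic factor |dx/dθ| = 0.011321 m.
ω = v/|dx/dθ| = 2.01/0.011321 = 177.55 rad/s.
N = 60ω/(2π) = 1695.5 rpm.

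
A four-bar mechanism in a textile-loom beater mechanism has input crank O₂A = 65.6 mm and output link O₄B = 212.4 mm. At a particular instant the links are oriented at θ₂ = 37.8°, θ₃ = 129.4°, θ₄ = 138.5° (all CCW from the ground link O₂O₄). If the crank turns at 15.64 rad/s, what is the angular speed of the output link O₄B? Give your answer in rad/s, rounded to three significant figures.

30.5

ω₂ = 15.64 rad/s
Differentiating the loop-closure r₂e^{iθ₂}+r₃e^{iθ₃}=r₁+r₄e^{iθ₄} gives r₂ω₂e^{iθ₂}+r₃ω₃e^{iθ₃}=r₄ω₄e^{iθ₄}.
Eliminating the other unknown: ω₄ = r₂ω₂ sin(θ₂−θ₃) / [r₄ sin(θ₄−θ₃)].
Numerator sine = -0.99961; denominator sine = +0.15816.
Result = 0.0656·15.64·(-0.99961) / (0.2124·(+0.15816)) = -30.53 rad/s; magnitude 30.53 rad/s.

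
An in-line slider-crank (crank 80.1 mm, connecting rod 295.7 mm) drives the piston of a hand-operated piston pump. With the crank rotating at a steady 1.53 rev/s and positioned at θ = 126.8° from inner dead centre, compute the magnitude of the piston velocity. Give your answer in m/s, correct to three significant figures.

ω = 2π·1.53 = 9.613 rad/s
For an in-line slider-crank, x = r cosθ + √(L² − r² sin²θ), so v = −rω sinθ·[1 + r cosθ/√(L² − r² sin²θ)].
With r = 0.0801 m, L = 0.2957 m, θ = 126.8°: √(L² − r² sin²θ) = 0.28866 m.
v = −0.0801·9.613·0.80073·[1 + 0.0801·-0.59902/0.28866] = -0.51409 m/s.
|v| = 0.51409 m/s.

0.514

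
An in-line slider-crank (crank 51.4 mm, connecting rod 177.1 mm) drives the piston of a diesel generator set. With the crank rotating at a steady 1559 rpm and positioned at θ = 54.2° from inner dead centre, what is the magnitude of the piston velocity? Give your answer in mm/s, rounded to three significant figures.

7990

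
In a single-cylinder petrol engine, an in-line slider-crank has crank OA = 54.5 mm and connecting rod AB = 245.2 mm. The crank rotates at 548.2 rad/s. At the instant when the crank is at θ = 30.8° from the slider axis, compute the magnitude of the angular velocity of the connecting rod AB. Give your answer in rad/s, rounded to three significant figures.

105

ω = 548.2 rad/s
The rod makes angle φ with the slider axis where L sinφ = r sinθ; differentiating, L cosφ·φ̇ = r ω cosθ.
L cosφ = √(L² − r² sin²θ) = 0.24361 m.
|ω_rod| = r ω |cosθ| / √(L² − r² sin²θ) = 0.0545·548.2·0.85896/0.24361 = 105.35 rad/s.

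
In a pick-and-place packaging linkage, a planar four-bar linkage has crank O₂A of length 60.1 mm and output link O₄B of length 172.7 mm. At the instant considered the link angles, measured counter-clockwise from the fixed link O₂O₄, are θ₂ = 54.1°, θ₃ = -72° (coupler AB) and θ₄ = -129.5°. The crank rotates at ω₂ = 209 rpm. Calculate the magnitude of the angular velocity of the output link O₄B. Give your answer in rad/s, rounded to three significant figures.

7.30

ω₂ = 21.89 rad/s (from 209 rpm).
Differentiating the loop-closure r₂e^{iθ₂}+r₃e^{iθ₃}=r₁+r₄e^{iθ₄} gives r₂ω₂e^{iθ₂}+r₃ω₃e^{iθ₃}=r₄ω₄e^{iθ₄}.
Eliminating the other unknown: ω₄ = r₂ω₂ sin(θ₂−θ₃) / [r₄ sin(θ₄−θ₃)].
Numerator sine = +0.80799; denominator sine = -0.84339.
Result = 0.0601·21.89·(+0.80799) / (0.1727·(-0.84339)) = -7.2968 rad/s; magnitude 7.2968 rad/s.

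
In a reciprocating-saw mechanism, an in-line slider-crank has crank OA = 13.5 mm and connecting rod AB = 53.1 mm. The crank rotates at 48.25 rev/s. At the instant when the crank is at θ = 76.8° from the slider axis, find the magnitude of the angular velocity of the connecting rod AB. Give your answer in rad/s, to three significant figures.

18.2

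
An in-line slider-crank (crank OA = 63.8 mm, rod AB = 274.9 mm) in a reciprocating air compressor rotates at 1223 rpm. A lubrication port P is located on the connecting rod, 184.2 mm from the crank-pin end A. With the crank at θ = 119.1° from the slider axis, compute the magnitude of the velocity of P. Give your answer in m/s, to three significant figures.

6.72

ω = 128.1 rad/s.  Crank-pin speed |V_A| = rω = 8.171 m/s, perpendicular to OA.
Rod angle: sinφ = −(r/L) sinθ ⇒ φ = -11.700°; ω_rod = −rω cosθ/√(L²−r²sin²θ) = +14.762 rad/s.
V_P = V_A + ω_rod × AP, with AP = 0.1842 m along the rod.
Components: V_Px = −rω sinθ − a·ω_rod·sinφ = -6.5882 m/s;  V_Py = rω cosθ + a·ω_rod·cosφ = -1.3111 m/s.
|V_P| = √(V_Px² + V_Py²) = 6.7174 m/s.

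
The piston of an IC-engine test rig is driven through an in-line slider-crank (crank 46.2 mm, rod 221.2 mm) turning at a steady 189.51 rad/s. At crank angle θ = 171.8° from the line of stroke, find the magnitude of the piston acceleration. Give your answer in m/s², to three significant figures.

1310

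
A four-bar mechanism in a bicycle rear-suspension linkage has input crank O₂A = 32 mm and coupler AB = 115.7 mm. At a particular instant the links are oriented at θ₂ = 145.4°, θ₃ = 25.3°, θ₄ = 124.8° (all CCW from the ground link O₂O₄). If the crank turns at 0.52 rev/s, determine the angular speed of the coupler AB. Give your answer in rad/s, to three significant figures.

ω₂ = 3.267 rad/s (from 0.52 rev/s).
Differentiating the loop-closure r₂e^{iθ₂}+r₃e^{iθ₃}=r₁+r₄e^{iθ₄} gives r₂ω₂e^{iθ₂}+r₃ω₃e^{iθ₃}=r₄ω₄e^{iθ₄}.
Eliminating the other unknown: ω₃ = r₂ω₂ sin(θ₄−θ₂) / [r₃ sin(θ₃−θ₄)].
Numerator sine = -0.35184; denominator sine = -0.98629.
Result = 0.032·3.267·(-0.35184) / (0.1157·(-0.98629)) = +0.32236 rad/s; magnitude 0.32236 rad/s.

0.322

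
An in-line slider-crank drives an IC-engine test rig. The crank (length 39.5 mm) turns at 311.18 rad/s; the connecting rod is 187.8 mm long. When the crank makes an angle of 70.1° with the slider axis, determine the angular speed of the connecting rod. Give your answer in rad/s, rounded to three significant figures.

22.7

ω = 311.2 rad/s
The rod makes angle φ with the slider axis where L sinφ = r sinθ; differentiating, L cosφ·φ̇ = r ω cosθ.
L cosφ = √(L² − r² sin²θ) = 0.18409 m.
|ω_rod| = r ω |cosθ| / √(L² − r² sin²θ) = 0.0395·311.2·0.34038/0.18409 = 22.727 rad/s.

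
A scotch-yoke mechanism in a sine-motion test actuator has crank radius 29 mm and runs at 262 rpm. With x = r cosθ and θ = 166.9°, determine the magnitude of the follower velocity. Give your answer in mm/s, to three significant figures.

ω = 27.44 rad/s (from 262 rpm).
x = r cosθ ⇒ ẋ = −rω sinθ.
|v| = rω|sinθ| = 0.029·27.44·|sin 166.9°| = 0.18034 m/s = 180.34 mm/s.

180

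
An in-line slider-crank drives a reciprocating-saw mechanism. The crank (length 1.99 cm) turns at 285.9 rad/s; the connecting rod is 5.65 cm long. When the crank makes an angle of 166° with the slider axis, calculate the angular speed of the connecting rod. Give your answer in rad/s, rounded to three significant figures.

98.1

ω = 285.9 rad/s
The rod makes angle φ with the slider axis where L sinφ = r sinθ; differentiating, L cosφ·φ̇ = r ω cosθ.
L cosφ = √(L² − r² sin²θ) = 0.056295 m.
|ω_rod| = r ω |cosθ| / √(L² − r² sin²θ) = 0.0199·285.9·0.97030/0.056295 = 98.063 rad/s.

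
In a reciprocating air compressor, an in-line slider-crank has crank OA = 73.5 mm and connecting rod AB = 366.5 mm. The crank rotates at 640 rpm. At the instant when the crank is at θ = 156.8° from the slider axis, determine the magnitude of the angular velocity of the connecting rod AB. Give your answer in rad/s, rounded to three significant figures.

12.4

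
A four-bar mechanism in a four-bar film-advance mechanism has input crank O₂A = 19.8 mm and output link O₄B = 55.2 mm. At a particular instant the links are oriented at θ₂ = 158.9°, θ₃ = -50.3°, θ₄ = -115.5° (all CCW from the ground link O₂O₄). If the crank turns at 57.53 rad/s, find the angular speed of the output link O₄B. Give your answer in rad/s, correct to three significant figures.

11.1

ω₂ = 57.53 rad/s
Differentiating the loop-closure r₂e^{iθ₂}+r₃e^{iθ₃}=r₁+r₄e^{iθ₄} gives r₂ω₂e^{iθ₂}+r₃ω₃e^{iθ₃}=r₄ω₄e^{iθ₄}.
Eliminating the other unknown: ω₄ = r₂ω₂ sin(θ₂−θ₃) / [r₄ sin(θ₄−θ₃)].
Numerator sine = -0.48786; denominator sine = -0.90778.
Result = 0.0198·57.53·(-0.48786) / (0.0552·(-0.90778)) = +11.09 rad/s; magnitude 11.09 rad/s.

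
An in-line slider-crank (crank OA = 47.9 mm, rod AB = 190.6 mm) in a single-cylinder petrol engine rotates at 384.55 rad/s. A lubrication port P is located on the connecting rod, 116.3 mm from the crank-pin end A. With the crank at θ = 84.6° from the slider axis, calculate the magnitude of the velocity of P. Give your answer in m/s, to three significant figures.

ω = 384.6 rad/s.  Crank-pin speed |V_A| = rω = 18.42 m/s, perpendicular to OA.
Rod angle: sinφ = −(r/L) sinθ ⇒ φ = -14.489°; ω_rod = −rω cosθ/√(L²−r²sin²θ) = -9.3936 rad/s.
V_P = V_A + ω_rod × AP, with AP = 0.1163 m along the rod.
Components: V_Px = −rω sinθ − a·ω_rod·sinφ = -18.612 m/s;  V_Py = rω cosθ + a·ω_rod·cosφ = +0.67574 m/s.
|V_P| = √(V_Px² + V_Py²) = 18.624 m/s.

18.6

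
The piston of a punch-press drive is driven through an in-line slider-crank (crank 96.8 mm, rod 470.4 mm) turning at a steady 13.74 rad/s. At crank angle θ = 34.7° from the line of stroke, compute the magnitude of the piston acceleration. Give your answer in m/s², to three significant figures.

16.4

ω = 13.74 rad/s
x(θ) = r cosθ + √(L² − r² sin²θ); with ω constant, a = ω²·d²x/dθ².
d²x/dθ² = −r cosθ − r²(cos2θ)/√u − r⁴ sin²2θ/(4u^{3/2}),  u = L² − r² sin²θ = 0.218239 m².
Substituting r = 0.0968 m, L = 0.4704 m, θ = 34.7°: d²x/dθ² = -0.086829 m.
a = ω²·d²x/dθ² = (13.74)²·(-0.086829) = -16.392 m/s²;  |a| = 16.392 m/s².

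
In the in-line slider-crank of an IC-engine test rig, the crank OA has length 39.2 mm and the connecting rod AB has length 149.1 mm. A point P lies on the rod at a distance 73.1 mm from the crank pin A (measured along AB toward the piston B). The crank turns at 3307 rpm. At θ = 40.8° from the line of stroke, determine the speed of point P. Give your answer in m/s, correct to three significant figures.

11.1

ω = 346.3 rad/s.  Crank-pin speed |V_A| = rω = 13.575 m/s, perpendicular to OA.
Rod angle: sinφ = −(r/L) sinθ ⇒ φ = -9.892°; ω_rod = −rω cosθ/√(L²−r²sin²θ) = -69.963 rad/s.
V_P = V_A + ω_rod × AP, with AP = 0.0731 m along the rod.
Components: V_Px = −rω sinθ − a·ω_rod·sinφ = -9.749 m/s;  V_Py = rω cosθ + a·ω_rod·cosφ = +5.2381 m/s.
|V_P| = √(V_Px² + V_Py²) = 11.067 m/s.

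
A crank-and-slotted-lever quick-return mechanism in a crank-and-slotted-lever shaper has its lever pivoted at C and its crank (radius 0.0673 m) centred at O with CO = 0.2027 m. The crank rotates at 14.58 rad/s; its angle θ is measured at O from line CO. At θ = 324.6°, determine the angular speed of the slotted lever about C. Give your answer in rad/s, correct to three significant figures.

ω = 14.58 rad/s
Crank pin A relative to C: A = (d + r cosθ, r sinθ); lever angle φ = atan2(r sinθ, d + r cosθ).
Differentiating tanφ: φ̇ = rω(d cosθ + r)/(d² + r² + 2dr cosθ).
d² + r² + 2dr cosθ = |CA|² = 0.0678561 m²;  d cosθ + r = +0.23253 m.
|ω_lever| = |0.0673·14.58·+0.23253| / 0.0678561 = 3.3625 rad/s.

3.36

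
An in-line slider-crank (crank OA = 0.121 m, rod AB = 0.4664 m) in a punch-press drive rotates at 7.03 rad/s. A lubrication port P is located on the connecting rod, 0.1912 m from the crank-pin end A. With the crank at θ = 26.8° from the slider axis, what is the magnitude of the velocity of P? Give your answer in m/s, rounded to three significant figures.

0.614

ω = 7.03 rad/s.  Crank-pin speed |V_A| = rω = 0.85063 m/s, perpendicular to OA.
Rod angle: sinφ = −(r/L) sinθ ⇒ φ = -6.717°; ω_rod = −rω cosθ/√(L²−r²sin²θ) = -1.6392 rad/s.
V_P = V_A + ω_rod × AP, with AP = 0.1912 m along the rod.
Components: V_Px = −rω sinθ − a·ω_rod·sinφ = -0.42019 m/s;  V_Py = rω cosθ + a·ω_rod·cosφ = +0.448 m/s.
|V_P| = √(V_Px² + V_Py²) = 0.61422 m/s.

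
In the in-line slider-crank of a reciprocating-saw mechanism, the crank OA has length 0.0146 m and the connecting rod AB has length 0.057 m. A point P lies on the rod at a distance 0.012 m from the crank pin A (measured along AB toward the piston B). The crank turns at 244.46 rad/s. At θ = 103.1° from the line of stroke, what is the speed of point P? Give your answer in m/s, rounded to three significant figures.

3.49

ω = 244.5 rad/s.  Crank-pin speed |V_A| = rω = 3.5691 m/s, perpendicular to OA.
Rod angle: sinφ = −(r/L) sinθ ⇒ φ = -14.446°; ω_rod = −rω cosθ/√(L²−r²sin²θ) = +14.655 rad/s.
V_P = V_A + ω_rod × AP, with AP = 0.012 m along the rod.
Components: V_Px = −rω sinθ − a·ω_rod·sinφ = -3.4324 m/s;  V_Py = rω cosθ + a·ω_rod·cosφ = -0.63864 m/s.
|V_P| = √(V_Px² + V_Py²) = 3.4913 m/s.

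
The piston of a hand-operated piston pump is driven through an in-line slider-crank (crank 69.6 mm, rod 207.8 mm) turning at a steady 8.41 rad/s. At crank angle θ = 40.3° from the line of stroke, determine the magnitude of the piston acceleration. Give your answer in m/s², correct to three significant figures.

ω = 8.41 rad/s
x(θ) = r cosθ + √(L² − r² sin²θ); with ω constant, a = ω²·d²x/dθ².
d²x/dθ² = −r cosθ − r²(cos2θ)/√u − r⁴ sin²2θ/(4u^{3/2}),  u = L² − r² sin²θ = 0.0411543 m².
Substituting r = 0.0696 m, L = 0.2078 m, θ = 40.3°: d²x/dθ² = -0.057666 m.
a = ω²·d²x/dθ² = (8.41)²·(-0.057666) = -4.0786 m/s²;  |a| = 4.0786 m/s².

4.08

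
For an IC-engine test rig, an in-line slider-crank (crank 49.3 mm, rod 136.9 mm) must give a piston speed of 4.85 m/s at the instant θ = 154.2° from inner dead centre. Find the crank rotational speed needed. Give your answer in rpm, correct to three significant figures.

For an in-line slider-crank, |v_piston| = rω|sinθ|·[1 + r cosθ/√(L² − r² sin²θ)].
With r = 0.0493 m, L = 0.1369 m, θ = 154.2°: the bracketed kinematic factor |dx/dθ| = 0.014413 m.
ω = v/|dx/dθ| = 4.85/0.014413 = 336.5 rad/s.
N = 60ω/(2π) = 3213.3 rpm.

3210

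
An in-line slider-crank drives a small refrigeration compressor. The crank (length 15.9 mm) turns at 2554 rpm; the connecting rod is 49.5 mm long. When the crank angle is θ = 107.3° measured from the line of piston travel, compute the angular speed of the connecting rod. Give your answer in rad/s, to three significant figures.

26.8

ω = 267.5 rad/s (converted from 2554 rpm).
The rod makes angle φ with the slider axis where L sinφ = r sinθ; differentiating, L cosφ·φ̇ = r ω cosθ.
L cosφ = √(L² − r² sin²θ) = 0.047115 m.
|ω_rod| = r ω |cosθ| / √(L² − r² sin²θ) = 0.0159·267.5·0.29737/0.047115 = 26.841 rad/s.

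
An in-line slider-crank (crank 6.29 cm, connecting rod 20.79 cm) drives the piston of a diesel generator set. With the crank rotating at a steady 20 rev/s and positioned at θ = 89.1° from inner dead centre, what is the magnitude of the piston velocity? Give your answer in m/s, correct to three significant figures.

7.94

ω = 2π·20 = 125.7 rad/s
For an in-line slider-crank, x = r cosθ + √(L² − r² sin²θ), so v = −rω sinθ·[1 + r cosθ/√(L² − r² sin²θ)].
With r = 0.0629 m, L = 0.2079 m, θ = 89.1°: √(L² − r² sin²θ) = 0.19816 m.
v = −0.0629·125.7·0.99988·[1 + 0.0629·0.01571/0.19816] = -7.9427 m/s.
|v| = 7.9427 m/s.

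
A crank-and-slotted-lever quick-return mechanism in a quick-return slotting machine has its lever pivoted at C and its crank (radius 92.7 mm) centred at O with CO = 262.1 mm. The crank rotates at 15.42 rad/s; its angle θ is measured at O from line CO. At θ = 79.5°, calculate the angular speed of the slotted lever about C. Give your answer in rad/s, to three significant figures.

2.33

ω = 15.42 rad/s
Crank pin A relative to C: A = (d + r cosθ, r sinθ); lever angle φ = atan2(r sinθ, d + r cosθ).
Differentiating tanφ: φ̇ = rω(d cosθ + r)/(d² + r² + 2dr cosθ).
d² + r² + 2dr cosθ = |CA|² = 0.0861451 m²;  d cosθ + r = +0.14046 m.
|ω_lever| = |0.0927·15.42·+0.14046| / 0.0861451 = 2.3308 rad/s.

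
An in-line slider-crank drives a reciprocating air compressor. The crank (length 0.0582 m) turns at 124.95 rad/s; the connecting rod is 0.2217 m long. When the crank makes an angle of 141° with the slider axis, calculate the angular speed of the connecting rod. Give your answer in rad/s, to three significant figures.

25.8

ω = 125 rad/s
The rod makes angle φ with the slider axis where L sinφ = r sinθ; differentiating, L cosφ·φ̇ = r ω cosθ.
L cosφ = √(L² − r² sin²θ) = 0.21865 m.
|ω_rod| = r ω |cosθ| / √(L² − r² sin²θ) = 0.0582·125·0.77715/0.21865 = 25.847 rad/s.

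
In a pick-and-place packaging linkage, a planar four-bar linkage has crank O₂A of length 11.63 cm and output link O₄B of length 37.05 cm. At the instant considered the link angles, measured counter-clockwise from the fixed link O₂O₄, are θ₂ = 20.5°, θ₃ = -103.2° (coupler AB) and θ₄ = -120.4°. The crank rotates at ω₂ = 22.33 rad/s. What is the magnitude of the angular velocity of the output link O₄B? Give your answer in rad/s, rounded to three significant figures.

19.7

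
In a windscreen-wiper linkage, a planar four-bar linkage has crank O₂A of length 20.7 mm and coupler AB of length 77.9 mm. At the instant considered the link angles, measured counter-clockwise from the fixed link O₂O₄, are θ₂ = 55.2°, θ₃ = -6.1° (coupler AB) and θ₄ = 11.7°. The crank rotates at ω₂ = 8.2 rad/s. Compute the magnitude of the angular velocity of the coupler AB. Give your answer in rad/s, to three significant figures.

4.91

ω₂ = 8.2 rad/s
Differentiating the loop-closure r₂e^{iθ₂}+r₃e^{iθ₃}=r₁+r₄e^{iθ₄} gives r₂ω₂e^{iθ₂}+r₃ω₃e^{iθ₃}=r₄ω₄e^{iθ₄}.
Eliminating the other unknown: ω₃ = r₂ω₂ sin(θ₄−θ₂) / [r₃ sin(θ₃−θ₄)].
Numerator sine = -0.68835; denominator sine = -0.30570.
Result = 0.0207·8.2·(-0.68835) / (0.0779·(-0.30570)) = +4.9065 rad/s; magnitude 4.9065 rad/s.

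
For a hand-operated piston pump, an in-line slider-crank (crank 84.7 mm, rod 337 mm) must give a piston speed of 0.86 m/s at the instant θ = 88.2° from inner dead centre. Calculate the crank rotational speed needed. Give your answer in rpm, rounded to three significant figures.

96.2

For an in-line slider-crank, |v_piston| = rω|sinθ|·[1 + r cosθ/√(L² − r² sin²θ)].
With r = 0.0847 m, L = 0.337 m, θ = 88.2°: the bracketed kinematic factor |dx/dθ| = 0.085349 m.
ω = v/|dx/dθ| = 0.86/0.085349 = 10.076 rad/s.
N = 60ω/(2π) = 96.222 rpm.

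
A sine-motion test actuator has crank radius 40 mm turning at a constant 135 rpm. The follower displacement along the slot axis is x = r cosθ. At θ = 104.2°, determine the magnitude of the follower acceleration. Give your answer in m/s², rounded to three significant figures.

ω = 14.14 rad/s (from 135 rpm).
x = r cosθ ⇒ ẍ = −rω² cosθ (ω constant).
|a| = rω²|cosθ| = 0.04·(14.14)²·|cos 104.2°| = 1.9611 m/s².

1.96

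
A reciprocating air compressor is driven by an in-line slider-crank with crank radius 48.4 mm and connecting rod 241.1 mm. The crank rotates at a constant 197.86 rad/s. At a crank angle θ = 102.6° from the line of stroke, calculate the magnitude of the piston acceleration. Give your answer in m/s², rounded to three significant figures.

ω = 197.9 rad/s
x(θ) = r cosθ + √(L² − r² sin²θ); with ω constant, a = ω²·d²x/dθ².
d²x/dθ² = −r cosθ − r²(cos2θ)/√u − r⁴ sin²2θ/(4u^{3/2}),  u = L² − r² sin²θ = 0.0558981 m².
Substituting r = 0.0484 m, L = 0.2411 m, θ = 102.6°: d²x/dθ² = +0.019504 m.
a = ω²·d²x/dθ² = (197.9)²·(+0.019504) = +763.57 m/s²;  |a| = 763.57 m/s².

764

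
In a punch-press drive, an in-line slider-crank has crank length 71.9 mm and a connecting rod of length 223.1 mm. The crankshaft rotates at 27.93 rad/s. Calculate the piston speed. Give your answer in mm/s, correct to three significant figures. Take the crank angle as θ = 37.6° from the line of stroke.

1540

ω = 27.93 rad/s
For an in-line slider-crank, x = r cosθ + √(L² − r² sin²θ), so v = −rω sinθ·[1 + r cosθ/√(L² − r² sin²θ)].
With r = 0.0719 m, L = 0.2231 m, θ = 37.6°: √(L² − r² sin²θ) = 0.21874 m.
v = −0.0719·27.93·0.61015·[1 + 0.0719·0.79229/0.21874] = -1.5444 m/s.
|v| = 1.5444 m/s = 1544.4 mm/s.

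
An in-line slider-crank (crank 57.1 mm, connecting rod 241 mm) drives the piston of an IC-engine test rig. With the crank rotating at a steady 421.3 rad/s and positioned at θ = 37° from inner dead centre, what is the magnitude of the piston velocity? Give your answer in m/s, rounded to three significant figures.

ω = 421.3 rad/s
For an in-line slider-crank, x = r cosθ + √(L² − r² sin²θ), so v = −rω sinθ·[1 + r cosθ/√(L² − r² sin²θ)].
With r = 0.0571 m, L = 0.241 m, θ = 37°: √(L² − r² sin²θ) = 0.23854 m.
v = −0.0571·421.3·0.60182·[1 + 0.0571·0.79864/0.23854] = -17.245 m/s.
|v| = 17.245 m/s.

17.2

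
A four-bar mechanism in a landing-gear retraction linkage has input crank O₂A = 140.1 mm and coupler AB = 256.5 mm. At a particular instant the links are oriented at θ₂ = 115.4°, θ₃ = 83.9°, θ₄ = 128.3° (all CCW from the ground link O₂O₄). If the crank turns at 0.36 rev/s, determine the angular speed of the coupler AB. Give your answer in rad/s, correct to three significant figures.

0.394

ω₂ = 2.262 rad/s (from 0.36 rev/s).
Differentiating the loop-closure r₂e^{iθ₂}+r₃e^{iθ₃}=r₁+r₄e^{iθ₄} gives r₂ω₂e^{iθ₂}+r₃ω₃e^{iθ₃}=r₄ω₄e^{iθ₄}.
Eliminating the other unknown: ω₃ = r₂ω₂ sin(θ₄−θ₂) / [r₃ sin(θ₃−θ₄)].
Numerator sine = +0.22325; denominator sine = -0.69966.
Result = 0.1401·2.262·(+0.22325) / (0.2565·(-0.69966)) = -0.39422 rad/s; magnitude 0.39422 rad/s.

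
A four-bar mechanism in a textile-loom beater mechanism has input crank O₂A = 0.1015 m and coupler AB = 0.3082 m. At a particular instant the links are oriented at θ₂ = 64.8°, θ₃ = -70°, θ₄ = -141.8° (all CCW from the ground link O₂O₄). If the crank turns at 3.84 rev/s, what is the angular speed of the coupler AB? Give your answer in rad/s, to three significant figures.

3.75

ω₂ = 24.13 rad/s (from 3.84 rev/s).
Differentiating the loop-closure r₂e^{iθ₂}+r₃e^{iθ₃}=r₁+r₄e^{iθ₄} gives r₂ω₂e^{iθ₂}+r₃ω₃e^{iθ₃}=r₄ω₄e^{iθ₄}.
Eliminating the other unknown: ω₃ = r₂ω₂ sin(θ₄−θ₂) / [r₃ sin(θ₃−θ₄)].
Numerator sine = +0.44776; denominator sine = +0.94997.
Result = 0.1015·24.13·(+0.44776) / (0.3082·(+0.94997)) = +3.7452 rad/s; magnitude 3.7452 rad/s.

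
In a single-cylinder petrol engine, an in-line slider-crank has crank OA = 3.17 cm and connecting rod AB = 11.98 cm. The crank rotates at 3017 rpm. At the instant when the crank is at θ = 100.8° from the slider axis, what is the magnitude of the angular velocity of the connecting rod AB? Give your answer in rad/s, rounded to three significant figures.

16.2

ω = 315.9 rad/s (converted from 3017 rpm).
The rod makes angle φ with the slider axis where L sinφ = r sinθ; differentiating, L cosφ·φ̇ = r ω cosθ.
L cosφ = √(L² − r² sin²θ) = 0.11568 m.
|ω_rod| = r ω |cosθ| / √(L² − r² sin²θ) = 0.0317·315.9·0.18738/0.11568 = 16.223 rad/s.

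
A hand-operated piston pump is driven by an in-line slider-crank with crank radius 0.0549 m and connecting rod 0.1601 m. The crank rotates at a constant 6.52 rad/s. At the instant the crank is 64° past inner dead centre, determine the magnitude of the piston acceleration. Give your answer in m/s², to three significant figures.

0.522

ω = 6.52 rad/s
x(θ) = r cosθ + √(L² − r² sin²θ); with ω constant, a = ω²·d²x/dθ².
d²x/dθ² = −r cosθ − r²(cos2θ)/√u − r⁴ sin²2θ/(4u^{3/2}),  u = L² − r² sin²θ = 0.0231972 m².
Substituting r = 0.0549 m, L = 0.1601 m, θ = 64°: d²x/dθ² = -0.012282 m.
a = ω²·d²x/dθ² = (6.52)²·(-0.012282) = -0.52213 m/s²;  |a| = 0.52213 m/s².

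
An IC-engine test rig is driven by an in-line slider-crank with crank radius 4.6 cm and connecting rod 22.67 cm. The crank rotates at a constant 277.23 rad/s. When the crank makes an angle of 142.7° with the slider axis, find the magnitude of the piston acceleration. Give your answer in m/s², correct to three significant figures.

2610

ω = 277.2 rad/s
x(θ) = r cosθ + √(L² − r² sin²θ); with ω constant, a = ω²·d²x/dθ².
d²x/dθ² = −r cosθ − r²(cos2θ)/√u − r⁴ sin²2θ/(4u^{3/2}),  u = L² − r² sin²θ = 0.0506158 m².
Substituting r = 0.046 m, L = 0.2267 m, θ = 142.7°: d²x/dθ² = +0.034003 m.
a = ω²·d²x/dθ² = (277.2)²·(+0.034003) = +2613.3 m/s²;  |a| = 2613.3 m/s².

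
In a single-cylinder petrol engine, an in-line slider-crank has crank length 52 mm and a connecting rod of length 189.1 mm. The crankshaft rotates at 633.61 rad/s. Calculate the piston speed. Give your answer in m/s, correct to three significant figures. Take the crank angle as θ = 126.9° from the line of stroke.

ω = 633.6 rad/s
For an in-line slider-crank, x = r cosθ + √(L² − r² sin²θ), so v = −rω sinθ·[1 + r cosθ/√(L² − r² sin²θ)].
With r = 0.052 m, L = 0.1891 m, θ = 126.9°: √(L² − r² sin²θ) = 0.18447 m.
v = −0.052·633.6·0.79968·[1 + 0.052·-0.60042/0.18447] = -21.888 m/s.
|v| = 21.888 m/s.

21.9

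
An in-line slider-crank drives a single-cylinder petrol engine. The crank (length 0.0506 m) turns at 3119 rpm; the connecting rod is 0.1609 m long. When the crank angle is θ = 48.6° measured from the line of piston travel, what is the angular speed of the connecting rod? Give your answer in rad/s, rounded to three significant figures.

ω = 326.6 rad/s (converted from 3119 rpm).
The rod makes angle φ with the slider axis where L sinφ = r sinθ; differentiating, L cosφ·φ̇ = r ω cosθ.
L cosφ = √(L² − r² sin²θ) = 0.15636 m.
|ω_rod| = r ω |cosθ| / √(L² − r² sin²θ) = 0.0506·326.6·0.66131/0.15636 = 69.9 rad/s.

69.9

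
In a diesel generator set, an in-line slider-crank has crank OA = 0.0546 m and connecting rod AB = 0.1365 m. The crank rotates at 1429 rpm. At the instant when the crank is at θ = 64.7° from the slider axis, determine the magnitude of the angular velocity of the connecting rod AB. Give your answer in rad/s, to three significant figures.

27.4

ω = 149.6 rad/s (converted from 1429 rpm).
The rod makes angle φ with the slider axis where L sinφ = r sinθ; differentiating, L cosφ·φ̇ = r ω cosθ.
L cosφ = √(L² − r² sin²θ) = 0.12726 m.
|ω_rod| = r ω |cosθ| / √(L² − r² sin²θ) = 0.0546·149.6·0.42736/0.12726 = 27.438 rad/s.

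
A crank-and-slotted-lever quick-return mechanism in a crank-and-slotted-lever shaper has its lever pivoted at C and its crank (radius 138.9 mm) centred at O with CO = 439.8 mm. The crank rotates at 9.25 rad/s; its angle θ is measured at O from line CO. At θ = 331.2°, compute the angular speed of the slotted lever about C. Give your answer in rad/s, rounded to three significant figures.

2.11

ω = 9.25 rad/s
Crank pin A relative to C: A = (d + r cosθ, r sinθ); lever angle φ = atan2(r sinθ, d + r cosθ).
Differentiating tanφ: φ̇ = rω(d cosθ + r)/(d² + r² + 2dr cosθ).
d² + r² + 2dr cosθ = |CA|² = 0.319781 m²;  d cosθ + r = +0.5243 m.
|ω_lever| = |0.1389·9.25·+0.5243| / 0.319781 = 2.1065 rad/s.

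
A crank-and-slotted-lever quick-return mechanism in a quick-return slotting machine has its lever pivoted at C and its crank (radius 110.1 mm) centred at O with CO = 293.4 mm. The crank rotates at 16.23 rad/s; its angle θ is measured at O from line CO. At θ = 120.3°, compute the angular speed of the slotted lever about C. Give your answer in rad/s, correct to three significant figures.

ω = 16.23 rad/s
Crank pin A relative to C: A = (d + r cosθ, r sinθ); lever angle φ = atan2(r sinθ, d + r cosθ).
Differentiating tanφ: φ̇ = rω(d cosθ + r)/(d² + r² + 2dr cosθ).
d² + r² + 2dr cosθ = |CA|² = 0.0656097 m²;  d cosθ + r = -0.037928 m.
|ω_lever| = |0.1101·16.23·-0.037928| / 0.0656097 = 1.033 rad/s.

1.03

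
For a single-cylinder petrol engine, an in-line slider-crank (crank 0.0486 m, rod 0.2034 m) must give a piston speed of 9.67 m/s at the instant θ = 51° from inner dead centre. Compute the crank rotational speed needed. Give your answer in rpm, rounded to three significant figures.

For an in-line slider-crank, |v_piston| = rω|sinθ|·[1 + r cosθ/√(L² − r² sin²θ)].
With r = 0.0486 m, L = 0.2034 m, θ = 51°: the bracketed kinematic factor |dx/dθ| = 0.043549 m.
ω = v/|dx/dθ| = 9.67/0.043549 = 222.05 rad/s.
N = 60ω/(2π) = 2120.4 rpm.

2120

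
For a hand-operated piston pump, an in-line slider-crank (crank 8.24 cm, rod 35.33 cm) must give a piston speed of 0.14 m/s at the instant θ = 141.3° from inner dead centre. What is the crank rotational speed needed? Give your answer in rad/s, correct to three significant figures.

3.33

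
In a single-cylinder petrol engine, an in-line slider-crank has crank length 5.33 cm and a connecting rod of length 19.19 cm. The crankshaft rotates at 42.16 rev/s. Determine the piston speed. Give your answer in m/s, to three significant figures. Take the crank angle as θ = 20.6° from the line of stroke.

ω = 2π·42.2 = 264.9 rad/s
For an in-line slider-crank, x = r cosθ + √(L² − r² sin²θ), so v = −rω sinθ·[1 + r cosθ/√(L² − r² sin²θ)].
With r = 0.0533 m, L = 0.1919 m, θ = 20.6°: √(L² − r² sin²θ) = 0.19098 m.
v = −0.0533·264.9·0.35184·[1 + 0.0533·0.93606/0.19098] = -6.2655 m/s.
|v| = 6.2655 m/s.

6.27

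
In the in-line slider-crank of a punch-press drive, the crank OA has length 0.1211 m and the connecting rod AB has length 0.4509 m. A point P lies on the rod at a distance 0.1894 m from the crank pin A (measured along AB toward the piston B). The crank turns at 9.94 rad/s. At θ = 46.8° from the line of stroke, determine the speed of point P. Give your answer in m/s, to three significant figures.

ω = 9.94 rad/s.  Crank-pin speed |V_A| = rω = 1.2037 m/s, perpendicular to OA.
Rod angle: sinφ = −(r/L) sinθ ⇒ φ = -11.290°; ω_rod = −rω cosθ/√(L²−r²sin²θ) = -1.8635 rad/s.
V_P = V_A + ω_rod × AP, with AP = 0.1894 m along the rod.
Components: V_Px = −rω sinθ − a·ω_rod·sinφ = -0.94659 m/s;  V_Py = rω cosθ + a·ω_rod·cosφ = +0.47789 m/s.
|V_P| = √(V_Px² + V_Py²) = 1.0604 m/s.

1.06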